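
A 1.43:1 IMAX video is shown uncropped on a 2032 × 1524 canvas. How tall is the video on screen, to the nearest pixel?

Since 1.430 > 1.333, the video is width-limited.
Content height = 2032 / 1.430 ≈ 1420.98 px.

1421 px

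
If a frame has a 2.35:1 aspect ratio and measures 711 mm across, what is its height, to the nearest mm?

303 mm

Height = 711 / 2.350 = 302.55.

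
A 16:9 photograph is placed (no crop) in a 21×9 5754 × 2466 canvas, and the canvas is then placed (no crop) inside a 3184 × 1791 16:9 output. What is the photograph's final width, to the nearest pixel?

2426 px

First fit — 16:9 into 5754×2466 spans the height: 4384.00 × 2466.00.
Second fit — the 21×9 canvas into 3184×1791 spans the width: 3184.00 × 1364.57 (×0.5534 from 5754×2466).
The photograph scales with it: width 4384.00 × 0.5534 ≈ 2425.90.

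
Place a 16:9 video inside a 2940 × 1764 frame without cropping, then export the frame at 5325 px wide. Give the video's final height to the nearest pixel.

At 2940×1764 the video is width-limited, so height = 2940 × 9/16 ≈ 1653.75 px.
Scaling 2940 → 5325 is ×1.8112, so the height becomes 1653.75 × 1.8112 ≈ 2995.31 px.

2995 px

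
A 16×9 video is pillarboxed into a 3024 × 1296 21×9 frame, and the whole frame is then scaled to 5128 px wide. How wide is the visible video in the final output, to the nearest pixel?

3907 px

At 3024×1296 the video is height-limited, so width = 1296 × 16/9 ≈ 2304.00 px.
Scaling 3024 → 5128 is ×1.6958, so the width becomes 2304.00 × 1.6958 ≈ 3907.05 px.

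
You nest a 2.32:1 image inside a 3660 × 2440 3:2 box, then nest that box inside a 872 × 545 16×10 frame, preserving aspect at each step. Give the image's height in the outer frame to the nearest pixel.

2.32:1 in 3660×2440: fills the width, so the image is 3660.00 × 1577.59.
3:2 in 872×545: fills the height, so the intermediate becomes 817.50 × 545.00 — a scale of ×0.2234.
The image scales with it: height 1577.59 × 0.2234 ≈ 352.37.

352 px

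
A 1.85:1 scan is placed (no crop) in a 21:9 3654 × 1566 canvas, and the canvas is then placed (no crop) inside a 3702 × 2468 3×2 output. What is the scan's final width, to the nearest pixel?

Inside the 3654×1566 canvas the scan is height-limited at 2897.10 × 1566.00.
21:9 in 3702×2468: fills the width, so the intermediate becomes 3702.00 × 1586.57 — a scale of ×1.0131.
Applying the same ×1.0131: 2897.10 → 2935.16.

2935 px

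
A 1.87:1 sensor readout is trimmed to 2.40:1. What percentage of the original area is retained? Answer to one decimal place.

Going from 1.87:1 to 2.40:1 means cutting height while keeping width.
(1.870)/(2.400) ≈ 0.779 of the area survives.

77.9%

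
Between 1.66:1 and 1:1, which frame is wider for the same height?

1.66:1

1.66 and 1; 1.66 > 1.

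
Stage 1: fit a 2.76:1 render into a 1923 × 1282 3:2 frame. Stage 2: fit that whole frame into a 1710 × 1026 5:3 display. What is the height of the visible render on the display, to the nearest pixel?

558 px

2.76:1 in 1923×1282: fills the width, so the render is 1923.00 × 696.74.
The 3:2 canvas is height-limited in 1710×1026, giving 1539.00 × 1026.00; scale factor 0.8003.
Applying the same ×0.8003: 696.74 → 557.61.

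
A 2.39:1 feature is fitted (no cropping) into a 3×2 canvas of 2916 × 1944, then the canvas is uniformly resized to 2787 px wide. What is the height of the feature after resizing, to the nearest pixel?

Fitted into 2916×1944, the feature spans the width; its height is 2916 / 2.390 ≈ 1220.08 px.
Resizing to 2787 px wide multiplies everything by 0.9558: 1220.08 → 1166.11 px.

1166 px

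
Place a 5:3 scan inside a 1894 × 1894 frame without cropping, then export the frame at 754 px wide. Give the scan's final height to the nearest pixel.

452 px

At 1894×1894 the scan is width-limited, so height = 1894 × 3/5 ≈ 1136.40 px.
Resizing to 754 px wide multiplies everything by 0.3981: 1136.40 → 452.40 px.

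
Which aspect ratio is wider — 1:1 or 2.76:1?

2.76:1

1 and 2.76; 2.76 > 1.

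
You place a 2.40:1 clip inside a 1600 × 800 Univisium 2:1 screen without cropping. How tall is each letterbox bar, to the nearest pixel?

Since 2.400 > 2.000, the clip is width-limited.
The clip is 1600 / 2.400 ≈ 666.67 px tall.
Black = 800 − 666.67 = 133.33 px, or 66.67 per bar.

67 px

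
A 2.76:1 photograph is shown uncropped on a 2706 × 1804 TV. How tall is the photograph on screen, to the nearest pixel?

2.76:1 (2.760) > 3×2 (1.500), so the photograph fills the width.
The photograph is 2706 / 2.760 ≈ 980.43 px tall.

980 px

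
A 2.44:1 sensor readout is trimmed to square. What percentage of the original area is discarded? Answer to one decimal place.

The height stays; only width is cut (since square is narrower than 2.44:1).
Area ratio = (1.000)/(2.440) = 40.98%; the remaining 59.02% is cropped out.

59.0%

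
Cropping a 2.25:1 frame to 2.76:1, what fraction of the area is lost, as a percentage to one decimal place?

18.5%

Going from 2.25:1 to 2.76:1 means cutting height while keeping width.
Fraction kept = (2.250)/(2.760) ≈ 81.52%, so 18.48% is lost.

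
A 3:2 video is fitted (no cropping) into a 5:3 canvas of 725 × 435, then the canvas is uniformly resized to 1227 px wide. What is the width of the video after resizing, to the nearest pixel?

1104 px

At 725×435 the video is height-limited, so width = 435 × 3/2 ≈ 652.50 px.
Resizing to 1227 px wide multiplies everything by 1.6924: 652.50 → 1104.30 px.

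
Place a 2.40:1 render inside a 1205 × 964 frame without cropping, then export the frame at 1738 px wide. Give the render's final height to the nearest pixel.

724 px

At 1205×964 the render is width-limited, so height = 1205 / 2.400 ≈ 502.08 px.
The frame scales by 1738/1205 = 1.4423; 502.08 × 1.4423 ≈ 724.17 px.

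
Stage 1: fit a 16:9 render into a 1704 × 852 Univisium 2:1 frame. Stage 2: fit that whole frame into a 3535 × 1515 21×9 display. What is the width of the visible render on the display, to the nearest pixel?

16:9 in 1704×852: fills the height, so the render is 1514.67 × 852.00.
Univisium 2:1 in 3535×1515: fills the height, so the intermediate becomes 3030.00 × 1515.00 — a scale of ×1.7782.
The render scales with it: width 1514.67 × 1.7782 ≈ 2693.33.

2693 px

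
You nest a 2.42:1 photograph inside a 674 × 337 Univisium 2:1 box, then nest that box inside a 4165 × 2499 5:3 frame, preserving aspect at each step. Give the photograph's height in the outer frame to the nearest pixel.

1721 px

Inside the 674×337 canvas the photograph is width-limited at 674.00 × 278.51.
The Univisium 2:1 canvas is width-limited in 4165×2499, giving 4165.00 × 2082.50; scale factor 6.1795.
The photograph scales with it: height 278.51 × 6.1795 ≈ 1721.07.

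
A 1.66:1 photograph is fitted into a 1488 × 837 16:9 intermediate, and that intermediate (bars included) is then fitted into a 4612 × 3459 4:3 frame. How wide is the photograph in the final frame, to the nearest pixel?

4306 px

First fit — 1.66:1 into 1488×837 spans the height: 1389.42 × 837.00.
16:9 in 4612×3459: fills the width, so the intermediate becomes 4612.00 × 2594.25 — a scale of ×3.0995.
So the photograph's width is 1389.42 × 3.0995 ≈ 4306.45.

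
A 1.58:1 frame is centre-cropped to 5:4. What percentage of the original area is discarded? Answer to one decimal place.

20.9%

5:4 is narrower than 1.58:1, so the crop keeps the full height and trims the width.
Fraction kept = (1.250)/(1.580) ≈ 79.11%, so 20.89% is lost.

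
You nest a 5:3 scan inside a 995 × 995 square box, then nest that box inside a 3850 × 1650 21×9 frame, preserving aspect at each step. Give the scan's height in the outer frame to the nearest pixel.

First fit — 5:3 into 995×995 spans the width: 995.00 × 597.00.
The square canvas is height-limited in 3850×1650, giving 1650.00 × 1650.00; scale factor 1.6583.
Applying the same ×1.6583: 597.00 → 990.00.

990 px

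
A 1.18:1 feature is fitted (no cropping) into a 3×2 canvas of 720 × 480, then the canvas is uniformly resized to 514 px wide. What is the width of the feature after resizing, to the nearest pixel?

In the 720×480 frame the feature fills the height: width = 480 × 1.180 ≈ 566.40 px.
The frame scales by 514/720 = 0.7139; 566.40 × 0.7139 ≈ 404.35 px.

404 px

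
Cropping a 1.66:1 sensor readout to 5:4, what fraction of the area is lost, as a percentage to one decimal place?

The height stays; only width is cut (since 5:4 is narrower than 1.66:1).
Fraction kept = (1.250)/(1.660) ≈ 75.30%, so 24.70% is lost.

24.7%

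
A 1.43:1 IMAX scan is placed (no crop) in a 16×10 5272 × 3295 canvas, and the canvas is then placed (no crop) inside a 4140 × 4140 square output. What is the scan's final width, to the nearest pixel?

3700 px

First fit — 1.43:1 IMAX into 5272×3295 spans the height: 4711.85 × 3295.00.
Second fit — the 16×10 canvas into 4140×4140 spans the width: 4140.00 × 2587.50 (×0.7853 from 5272×3295).
So the scan's width is 4711.85 × 0.7853 ≈ 3700.12.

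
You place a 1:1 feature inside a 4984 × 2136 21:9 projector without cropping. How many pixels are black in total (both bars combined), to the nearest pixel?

6083328 pixels

1:1 (1.000) < 21:9 (2.333), so the feature fills the height.
That makes the image 2136.0000 px wide (2136 × 1/1).
Black = 4984 − 2136.0000 = 2848.0000 px.
Across the 2136-px span: 2848.0000 × 2136 ≈ 6083328 px.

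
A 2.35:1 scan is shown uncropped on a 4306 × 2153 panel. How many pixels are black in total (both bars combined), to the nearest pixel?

1380760 pixels

2.35:1 (2.350) > Univisium 2:1 (2.000), so the scan fills the width.
Content height = 4306 / 2.350 ≈ 1832.3404 px.
2153 − 1832.3404 = 320.6596 px of bars.
Bar area = 320.6596 × 4306 ≈ 1380760 px.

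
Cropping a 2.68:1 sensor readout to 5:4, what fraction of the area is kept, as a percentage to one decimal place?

46.6%

Going from 2.68:1 to 5:4 means cutting width while keeping height.
Fraction kept = (1.250)/(2.680) ≈ 46.64%.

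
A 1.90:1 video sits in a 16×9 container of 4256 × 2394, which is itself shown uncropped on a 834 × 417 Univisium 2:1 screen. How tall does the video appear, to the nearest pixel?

1.90:1 in 4256×2394: fills the width, so the video is 4256.00 × 2240.00.
Second fit — the 16×9 canvas into 834×417 spans the height: 741.33 × 417.00 (×0.1742 from 4256×2394).
Applying the same ×0.1742: 2240.00 → 390.18.

390 px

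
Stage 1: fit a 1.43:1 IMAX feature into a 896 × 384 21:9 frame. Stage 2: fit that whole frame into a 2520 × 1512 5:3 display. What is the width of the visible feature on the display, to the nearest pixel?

1.43:1 IMAX in 896×384: fills the height, so the feature is 549.12 × 384.00.
Second fit — the 21:9 canvas into 2520×1512 spans the width: 2520.00 × 1080.00 (×2.8125 from 896×384).
So the feature's width is 549.12 × 2.8125 ≈ 1544.40.

1544 px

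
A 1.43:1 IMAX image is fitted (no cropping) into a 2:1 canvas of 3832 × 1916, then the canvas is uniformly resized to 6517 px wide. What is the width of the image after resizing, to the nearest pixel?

4660 px

At 3832×1916 the image is height-limited, so width = 1916 × 1.430 ≈ 2739.88 px.
The frame scales by 6517/3832 = 1.7007; 2739.88 × 1.7007 ≈ 4659.65 px.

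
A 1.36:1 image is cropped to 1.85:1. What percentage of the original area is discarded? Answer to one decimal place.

26.5%

The width stays; only height is cut (since 1.85:1 is wider than 1.36:1).
(1.360)/(1.850) ≈ 0.735 of the area survives, leaving 26.49% discarded.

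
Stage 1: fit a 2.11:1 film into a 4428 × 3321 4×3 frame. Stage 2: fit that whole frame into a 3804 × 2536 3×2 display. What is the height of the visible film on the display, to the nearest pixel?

Inside the 4428×3321 canvas the film is width-limited at 4428.00 × 2098.58.
Second fit — the 4×3 canvas into 3804×2536 spans the height: 3381.33 × 2536.00 (×0.7636 from 4428×3321).
The film scales with it: height 2098.58 × 0.7636 ≈ 1602.53.

1603 px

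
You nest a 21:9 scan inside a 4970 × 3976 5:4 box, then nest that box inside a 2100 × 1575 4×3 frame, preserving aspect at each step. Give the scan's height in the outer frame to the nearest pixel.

Inside the 4970×3976 canvas the scan is width-limited at 4970.00 × 2130.00.
The 5:4 canvas is height-limited in 2100×1575, giving 1968.75 × 1575.00; scale factor 0.3961.
So the scan's height is 2130.00 × 0.3961 ≈ 843.75.

844 px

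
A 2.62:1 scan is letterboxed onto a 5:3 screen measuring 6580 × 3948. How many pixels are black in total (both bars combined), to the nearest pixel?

2.62:1 (2.620) > 5:3 (1.667), so the scan fills the width.
That makes the image 2511.4504 px tall (6580 / 2.620).
Leftover height: 3948 − 2511.4504 = 1436.5496 px.
Bar area = 1436.5496 × 6580 ≈ 9452496 px.

9452496 pixels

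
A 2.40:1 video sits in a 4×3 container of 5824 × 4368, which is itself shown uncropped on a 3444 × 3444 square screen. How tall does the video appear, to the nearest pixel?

1435 px

2.40:1 in 5824×4368: fills the width, so the video is 5824.00 × 2426.67.
The 4×3 canvas is width-limited in 3444×3444, giving 3444.00 × 2583.00; scale factor 0.5913.
So the video's height is 2426.67 × 0.5913 ≈ 1435.00.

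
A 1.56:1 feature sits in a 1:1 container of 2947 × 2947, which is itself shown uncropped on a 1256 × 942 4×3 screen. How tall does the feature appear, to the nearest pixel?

604 px

First fit — 1.56:1 into 2947×2947 spans the width: 2947.00 × 1889.10.
Second fit — the 1:1 canvas into 1256×942 spans the height: 942.00 × 942.00 (×0.3196 from 2947×2947).
The feature scales with it: height 1889.10 × 0.3196 ≈ 603.85.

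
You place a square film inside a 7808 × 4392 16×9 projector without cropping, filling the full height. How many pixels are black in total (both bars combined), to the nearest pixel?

Content width = 4392 × 1/1 ≈ 4392.0000 px.
Leftover width: 7808 − 4392.0000 = 3416.0000 px.
Bar area = 3416.0000 × 4392 ≈ 15003072 px.

15003072 pixels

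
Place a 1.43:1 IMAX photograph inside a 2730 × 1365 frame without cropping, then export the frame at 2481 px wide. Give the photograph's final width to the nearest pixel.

Fitted into 2730×1365, the photograph spans the height; its width is 1365 × 1.430 ≈ 1951.95 px.
Resizing to 2481 px wide multiplies everything by 0.9088: 1951.95 → 1773.91 px.

1774 px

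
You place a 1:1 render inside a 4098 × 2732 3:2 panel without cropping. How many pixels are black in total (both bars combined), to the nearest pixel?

1:1 (1.000) < 3:2 (1.500), so the render fills the height.
Content width = 2732 × 1/1 ≈ 2732.0000 px.
Black = 4098 − 2732.0000 = 1366.0000 px.
Across the 2732-px span: 1366.0000 × 2732 ≈ 3731912 px.

3731912 pixels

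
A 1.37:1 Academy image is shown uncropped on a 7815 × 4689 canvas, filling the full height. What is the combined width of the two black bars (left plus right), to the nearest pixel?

That makes the image 6423.93 px wide (4689 × 1.370).
Black = 7815 − 6423.93 = 1391.07 px.

1391 px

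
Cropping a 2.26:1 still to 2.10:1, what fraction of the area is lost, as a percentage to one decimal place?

7.1%

Going from 2.26:1 to 2.10:1 means cutting width while keeping height.
Area ratio = (2.100)/(2.260) = 92.92%; the remaining 7.08% is cropped out.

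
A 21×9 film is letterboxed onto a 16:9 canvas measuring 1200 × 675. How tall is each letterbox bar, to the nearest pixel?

80 px

21×9 is wider than 16:9, so it spans the full width.
Content height = 1200 × 9/21 ≈ 514.29 px.
Leftover height: 675 − 514.29 = 160.71 px → 80.36 each side.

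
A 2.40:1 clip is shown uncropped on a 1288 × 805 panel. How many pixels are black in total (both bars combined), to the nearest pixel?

2.40:1 (2.400) > 16×10 (1.600), so the clip fills the width.
Content height = 1288 / 2.400 ≈ 536.6667 px.
805 − 536.6667 = 268.3333 px of bars.
That's 268.3333 × 1288 ≈ 345613 black pixels.

345613 pixels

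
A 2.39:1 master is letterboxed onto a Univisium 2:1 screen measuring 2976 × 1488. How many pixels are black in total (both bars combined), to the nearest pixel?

722608 pixels

Since 2.390 > 2.000, the master is width-limited.
Content height = 2976 / 2.390 ≈ 1245.1883 px.
Leftover height: 1488 − 1245.1883 = 242.8117 px.
Bar area = 242.8117 × 2976 ≈ 722608 px.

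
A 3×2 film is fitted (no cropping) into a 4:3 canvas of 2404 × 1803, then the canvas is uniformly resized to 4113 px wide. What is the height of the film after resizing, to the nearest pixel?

2742 px

At 2404×1803 the film is width-limited, so height = 2404 × 2/3 ≈ 1602.67 px.
The frame scales by 4113/2404 = 1.7109; 1602.67 × 1.7109 ≈ 2742.00 px.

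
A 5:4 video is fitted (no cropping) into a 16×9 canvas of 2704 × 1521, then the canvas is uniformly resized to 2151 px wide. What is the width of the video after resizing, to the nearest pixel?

1512 px

Fitted into 2704×1521, the video spans the height; its width is 1521 × 5/4 ≈ 1901.25 px.
The frame scales by 2151/2704 = 0.7955; 1901.25 × 0.7955 ≈ 1512.42 px.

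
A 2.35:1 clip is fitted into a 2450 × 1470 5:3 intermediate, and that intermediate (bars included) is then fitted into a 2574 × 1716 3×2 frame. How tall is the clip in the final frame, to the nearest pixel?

First fit — 2.35:1 into 2450×1470 spans the width: 2450.00 × 1042.55.
5:3 in 2574×1716: fills the width, so the intermediate becomes 2574.00 × 1544.40 — a scale of ×1.0506.
Applying the same ×1.0506: 1042.55 → 1095.32.

1095 px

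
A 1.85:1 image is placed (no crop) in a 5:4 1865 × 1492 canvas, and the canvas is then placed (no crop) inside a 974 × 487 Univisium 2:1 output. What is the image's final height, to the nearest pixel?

329 px

First fit — 1.85:1 into 1865×1492 spans the width: 1865.00 × 1008.11.
5:4 in 974×487: fills the height, so the intermediate becomes 608.75 × 487.00 — a scale of ×0.3264.
So the image's height is 1008.11 × 0.3264 ≈ 329.05.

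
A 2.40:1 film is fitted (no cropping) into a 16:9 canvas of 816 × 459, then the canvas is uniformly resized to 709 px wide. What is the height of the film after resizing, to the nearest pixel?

At 816×459 the film is width-limited, so height = 816 / 2.400 ≈ 340.00 px.
The frame scales by 709/816 = 0.8689; 340.00 × 0.8689 ≈ 295.42 px.

295 px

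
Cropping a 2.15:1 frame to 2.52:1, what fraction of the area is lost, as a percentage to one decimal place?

14.7%

2.52:1 is wider than 2.15:1, so the crop keeps the full width and trims the height.
Fraction kept = (2.150)/(2.520) ≈ 85.32%, so 14.68% is lost.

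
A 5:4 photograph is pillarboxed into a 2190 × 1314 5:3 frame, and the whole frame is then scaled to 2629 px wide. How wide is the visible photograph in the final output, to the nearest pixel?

In the 2190×1314 frame the photograph fills the height: width = 1314 × 5/4 ≈ 1642.50 px.
The frame scales by 2629/2190 = 1.2005; 1642.50 × 1.2005 ≈ 1971.75 px.

1972 px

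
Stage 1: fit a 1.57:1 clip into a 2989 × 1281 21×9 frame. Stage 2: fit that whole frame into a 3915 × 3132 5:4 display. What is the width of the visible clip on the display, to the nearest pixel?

First fit — 1.57:1 into 2989×1281 spans the height: 2011.17 × 1281.00.
The 21×9 canvas is width-limited in 3915×3132, giving 3915.00 × 1677.86; scale factor 1.3098.
The clip scales with it: width 2011.17 × 1.3098 ≈ 2634.24.

2634 px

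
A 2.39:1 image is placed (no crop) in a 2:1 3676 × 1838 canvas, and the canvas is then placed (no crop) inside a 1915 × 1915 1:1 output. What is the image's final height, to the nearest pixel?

Inside the 3676×1838 canvas the image is width-limited at 3676.00 × 1538.08.
2:1 in 1915×1915: fills the width, so the intermediate becomes 1915.00 × 957.50 — a scale of ×0.5209.
So the image's height is 1538.08 × 0.5209 ≈ 801.26.

801 px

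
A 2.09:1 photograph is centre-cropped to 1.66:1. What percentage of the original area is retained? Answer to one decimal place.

79.4%

Going from 2.09:1 to 1.66:1 means cutting width while keeping height.
Area ratio = (1.660)/(2.090) = 79.43% retained.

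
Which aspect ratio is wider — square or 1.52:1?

square = 1 and 1.52; 1.52 > 1.

1.52:1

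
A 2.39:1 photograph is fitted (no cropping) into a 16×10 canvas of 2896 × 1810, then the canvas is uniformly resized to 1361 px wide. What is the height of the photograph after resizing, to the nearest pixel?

Fitted into 2896×1810, the photograph spans the width; its height is 2896 / 2.390 ≈ 1211.72 px.
The frame scales by 1361/2896 = 0.4700; 1211.72 × 0.4700 ≈ 569.46 px.

569 px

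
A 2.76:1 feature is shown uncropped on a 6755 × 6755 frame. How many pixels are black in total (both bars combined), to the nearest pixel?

29097407 pixels

2.76:1 (2.760) > 1:1 (1.000), so the feature fills the width.
That makes the image 2447.4638 px tall (6755 / 2.760).
6755 − 2447.4638 = 4307.5362 px of bars.
Across the 6755-px span: 4307.5362 × 6755 ≈ 29097407 px.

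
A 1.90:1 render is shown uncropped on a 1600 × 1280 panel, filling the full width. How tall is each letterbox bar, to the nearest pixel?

219 px

That makes the image 842.11 px tall (1600 / 1.900).
Black = 1280 − 842.11 = 437.89 px, or 218.95 per bar.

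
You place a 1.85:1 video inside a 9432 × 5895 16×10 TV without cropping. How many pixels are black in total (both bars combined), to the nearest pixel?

Since 1.850 > 1.600, the video is width-limited.
The video is 9432 / 1.850 ≈ 5098.3784 px tall.
5895 − 5098.3784 = 796.6216 px of bars.
That's 796.6216 × 9432 ≈ 7513735 black pixels.

7513735 pixels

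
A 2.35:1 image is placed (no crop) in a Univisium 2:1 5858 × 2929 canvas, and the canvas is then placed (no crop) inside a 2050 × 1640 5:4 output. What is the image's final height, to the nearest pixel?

872 px

First fit — 2.35:1 into 5858×2929 spans the width: 5858.00 × 2492.77.
Second fit — the Univisium 2:1 canvas into 2050×1640 spans the width: 2050.00 × 1025.00 (×0.3499 from 5858×2929).
The image scales with it: height 2492.77 × 0.3499 ≈ 872.34.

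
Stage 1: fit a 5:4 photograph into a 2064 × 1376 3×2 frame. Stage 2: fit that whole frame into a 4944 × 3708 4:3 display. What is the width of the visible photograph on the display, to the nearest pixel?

4120 px

Inside the 2064×1376 canvas the photograph is height-limited at 1720.00 × 1376.00.
3×2 in 4944×3708: fills the width, so the intermediate becomes 4944.00 × 3296.00 — a scale of ×2.3953.
So the photograph's width is 1720.00 × 2.3953 ≈ 4120.00.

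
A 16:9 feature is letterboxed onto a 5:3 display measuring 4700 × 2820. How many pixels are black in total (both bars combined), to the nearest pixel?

16:9 is wider than 5:3, so it spans the full width.
The feature is 4700 × 9/16 ≈ 2643.7500 px tall.
Black = 2820 − 2643.7500 = 176.2500 px.
Across the 4700-px span: 176.2500 × 4700 ≈ 828375 px.

828375 pixels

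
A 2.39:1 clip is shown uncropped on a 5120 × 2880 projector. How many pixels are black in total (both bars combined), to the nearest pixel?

Since 2.390 > 1.778, the clip is width-limited.
Content height = 5120 / 2.390 ≈ 2142.2594 px.
2880 − 2142.2594 = 737.7406 px of bars.
Across the 5120-px span: 737.7406 × 5120 ≈ 3777232 px.

3777232 pixels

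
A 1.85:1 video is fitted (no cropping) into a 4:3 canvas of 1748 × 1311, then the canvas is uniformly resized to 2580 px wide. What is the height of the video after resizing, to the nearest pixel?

In the 1748×1311 frame the video fills the width: height = 1748 / 1.850 ≈ 944.86 px.
Scaling 1748 → 2580 is ×1.4760, so the height becomes 944.86 × 1.4760 ≈ 1394.59 px.

1395 px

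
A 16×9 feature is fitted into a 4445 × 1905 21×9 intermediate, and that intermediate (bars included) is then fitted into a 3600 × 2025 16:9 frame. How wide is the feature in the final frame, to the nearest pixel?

2743 px

16×9 in 4445×1905: fills the height, so the feature is 3386.67 × 1905.00.
The 21×9 canvas is width-limited in 3600×2025, giving 3600.00 × 1542.86; scale factor 0.8099.
Applying the same ×0.8099: 3386.67 → 2742.86.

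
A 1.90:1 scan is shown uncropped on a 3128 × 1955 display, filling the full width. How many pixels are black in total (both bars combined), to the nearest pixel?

965564 pixels

That makes the image 1646.3158 px tall (3128 / 1.900).
1955 − 1646.3158 = 308.6842 px of bars.
That's 308.6842 × 3128 ≈ 965564 black pixels.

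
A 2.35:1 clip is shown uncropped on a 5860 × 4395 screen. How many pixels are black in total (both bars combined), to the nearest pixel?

11142104 pixels

2.35:1 is wider than 4×3, so it spans the full width.
The clip is 5860 / 2.350 ≈ 2493.6170 px tall.
Black = 4395 − 2493.6170 = 1901.3830 px.
That's 1901.3830 × 5860 ≈ 11142104 black pixels.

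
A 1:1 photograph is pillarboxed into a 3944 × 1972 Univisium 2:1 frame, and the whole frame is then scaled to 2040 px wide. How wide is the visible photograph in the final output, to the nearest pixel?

Fitted into 3944×1972, the photograph spans the height; its width is 1972 × 1/1 ≈ 1972.00 px.
The frame scales by 2040/3944 = 0.5172; 1972.00 × 0.5172 ≈ 1020.00 px.

1020 px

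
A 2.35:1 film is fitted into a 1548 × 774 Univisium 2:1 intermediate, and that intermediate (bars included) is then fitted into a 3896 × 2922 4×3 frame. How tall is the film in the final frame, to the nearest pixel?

First fit — 2.35:1 into 1548×774 spans the width: 1548.00 × 658.72.
The Univisium 2:1 canvas is width-limited in 3896×2922, giving 3896.00 × 1948.00; scale factor 2.5168.
Applying the same ×2.5168: 658.72 → 1657.87.

1658 px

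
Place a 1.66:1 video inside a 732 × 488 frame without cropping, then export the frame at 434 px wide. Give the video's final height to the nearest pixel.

261 px

In the 732×488 frame the video fills the width: height = 732 / 1.660 ≈ 440.96 px.
Scaling 732 → 434 is ×0.5929, so the height becomes 440.96 × 0.5929 ≈ 261.45 px.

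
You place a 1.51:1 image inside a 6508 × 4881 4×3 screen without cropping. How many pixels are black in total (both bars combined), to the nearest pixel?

Since 1.510 > 1.333, the image is width-limited.
Content height = 6508 / 1.510 ≈ 4309.9338 px.
Black = 4881 − 4309.9338 = 571.0662 px.
That's 571.0662 × 6508 ≈ 3716499 black pixels.

3716499 pixels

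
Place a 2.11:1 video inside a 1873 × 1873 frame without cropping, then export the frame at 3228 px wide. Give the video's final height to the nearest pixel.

1530 px

At 1873×1873 the video is width-limited, so height = 1873 / 2.110 ≈ 887.68 px.
The frame scales by 3228/1873 = 1.7234; 887.68 × 1.7234 ≈ 1529.86 px.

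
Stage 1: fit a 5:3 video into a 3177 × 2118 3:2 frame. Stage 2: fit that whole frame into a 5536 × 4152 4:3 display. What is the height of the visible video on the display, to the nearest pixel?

3322 px

Inside the 3177×2118 canvas the video is width-limited at 3177.00 × 1906.20.
3:2 in 5536×4152: fills the width, so the intermediate becomes 5536.00 × 3690.67 — a scale of ×1.7425.
The video scales with it: height 1906.20 × 1.7425 ≈ 3321.60.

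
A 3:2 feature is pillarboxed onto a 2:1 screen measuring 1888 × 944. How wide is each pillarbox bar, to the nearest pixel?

236 px

Since 1.500 < 2.000, the feature is height-limited.
The feature is 944 × 3/2 ≈ 1416.00 px wide.
Leftover width: 1888 − 1416.00 = 472.00 px → 236.00 each side.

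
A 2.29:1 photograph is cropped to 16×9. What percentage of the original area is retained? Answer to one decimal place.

77.6%

The height stays; only width is cut (since 16×9 is narrower than 2.29:1).
(1.778)/(2.290) ≈ 0.776 of the area survives.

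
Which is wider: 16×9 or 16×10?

16×9 = 1.778 and 16×10 = 1.6; 1.778 > 1.6.

16×9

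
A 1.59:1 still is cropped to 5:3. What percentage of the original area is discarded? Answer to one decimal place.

4.6%

The width stays; only height is cut (since 5:3 is wider than 1.59:1).
Fraction kept = (1.590)/(1.667) ≈ 95.40%, so 4.60% is lost.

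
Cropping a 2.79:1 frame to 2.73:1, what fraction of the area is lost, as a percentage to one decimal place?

2.2%

2.73:1 is narrower than 2.79:1, so the crop keeps the full height and trims the width.
Area ratio = (2.730)/(2.790) = 97.85%; the remaining 2.15% is cropped out.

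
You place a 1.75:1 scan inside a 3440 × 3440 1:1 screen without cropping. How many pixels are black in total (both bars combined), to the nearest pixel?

1.75:1 is wider than 1:1, so it spans the full width.
That makes the image 1965.7143 px tall (3440 / 1.750).
3440 − 1965.7143 = 1474.2857 px of bars.
Across the 3440-px span: 1474.2857 × 3440 ≈ 5071543 px.

5071543 pixels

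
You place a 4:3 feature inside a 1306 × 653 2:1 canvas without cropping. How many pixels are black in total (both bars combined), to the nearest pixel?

284273 pixels

Since 1.333 < 2.000, the feature is height-limited.
The feature is 653 × 4/3 ≈ 870.6667 px wide.
1306 − 870.6667 = 435.3333 px of bars.
Bar area = 435.3333 × 653 ≈ 284273 px.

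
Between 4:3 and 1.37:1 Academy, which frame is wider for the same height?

1.37:1 Academy

4:3 = 1.333 and 1.37; 1.37 > 1.333.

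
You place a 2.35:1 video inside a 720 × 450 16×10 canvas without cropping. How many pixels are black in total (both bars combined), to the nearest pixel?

2.35:1 (2.350) > 16×10 (1.600), so the video fills the width.
Content height = 720 / 2.350 ≈ 306.3830 px.
Black = 450 − 306.3830 = 143.6170 px.
That's 143.6170 × 720 ≈ 103404 black pixels.

103404 pixels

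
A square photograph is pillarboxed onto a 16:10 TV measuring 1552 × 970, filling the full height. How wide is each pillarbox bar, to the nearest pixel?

That makes the image 970.00 px wide (970 × 1/1).
Leftover width: 1552 − 970.00 = 582.00 px → 291.00 each side.

291 px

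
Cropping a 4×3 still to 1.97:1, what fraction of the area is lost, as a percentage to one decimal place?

32.3%

The width stays; only height is cut (since 1.97:1 is wider than 4×3).
Area ratio = (1.333)/(1.970) = 67.68%; the remaining 32.32% is cropped out.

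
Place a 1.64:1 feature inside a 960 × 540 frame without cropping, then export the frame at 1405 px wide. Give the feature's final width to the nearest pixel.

1296 px

In the 960×540 frame the feature fills the height: width = 540 × 1.640 ≈ 885.60 px.
Resizing to 1405 px wide multiplies everything by 1.4635: 885.60 → 1296.11 px.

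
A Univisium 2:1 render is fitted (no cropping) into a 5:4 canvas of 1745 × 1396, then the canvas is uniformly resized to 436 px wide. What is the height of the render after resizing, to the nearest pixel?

Fitted into 1745×1396, the render spans the width; its height is 1745 × 1/2 ≈ 872.50 px.
The frame scales by 436/1745 = 0.2499; 872.50 × 0.2499 ≈ 218.00 px.

218 px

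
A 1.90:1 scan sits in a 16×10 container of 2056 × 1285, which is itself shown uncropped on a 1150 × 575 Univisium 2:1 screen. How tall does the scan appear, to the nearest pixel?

First fit — 1.90:1 into 2056×1285 spans the width: 2056.00 × 1082.11.
Second fit — the 16×10 canvas into 1150×575 spans the height: 920.00 × 575.00 (×0.4475 from 2056×1285).
Applying the same ×0.4475: 1082.11 → 484.21.

484 px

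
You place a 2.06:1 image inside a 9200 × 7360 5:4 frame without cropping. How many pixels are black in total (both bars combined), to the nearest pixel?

2.06:1 (2.060) > 5:4 (1.250), so the image fills the width.
The image is 9200 / 2.060 ≈ 4466.0194 px tall.
Leftover height: 7360 − 4466.0194 = 2893.9806 px.
Bar area = 2893.9806 × 9200 ≈ 26624621 px.

26624621 pixels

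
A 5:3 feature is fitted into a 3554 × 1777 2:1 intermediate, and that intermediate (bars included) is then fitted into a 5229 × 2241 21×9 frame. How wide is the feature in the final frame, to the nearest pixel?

First fit — 5:3 into 3554×1777 spans the height: 2961.67 × 1777.00.
2:1 in 5229×2241: fills the height, so the intermediate becomes 4482.00 × 2241.00 — a scale of ×1.2611.
The feature scales with it: width 2961.67 × 1.2611 ≈ 3735.00.

3735 px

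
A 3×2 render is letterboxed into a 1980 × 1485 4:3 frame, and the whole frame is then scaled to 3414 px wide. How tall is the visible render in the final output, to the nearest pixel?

2276 px

In the 1980×1485 frame the render fills the width: height = 1980 × 2/3 ≈ 1320.00 px.
The frame scales by 3414/1980 = 1.7242; 1320.00 × 1.7242 ≈ 2276.00 px.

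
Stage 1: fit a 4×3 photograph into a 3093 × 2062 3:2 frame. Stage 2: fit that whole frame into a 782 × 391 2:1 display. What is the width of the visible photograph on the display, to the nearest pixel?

Inside the 3093×2062 canvas the photograph is height-limited at 2749.33 × 2062.00.
The 3:2 canvas is height-limited in 782×391, giving 586.50 × 391.00; scale factor 0.1896.
The photograph scales with it: width 2749.33 × 0.1896 ≈ 521.33.

521 px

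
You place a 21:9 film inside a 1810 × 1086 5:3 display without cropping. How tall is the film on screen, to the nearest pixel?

Since 2.333 > 1.667, the film is width-limited.
Content height = 1810 × 9/21 ≈ 775.71 px.

776 px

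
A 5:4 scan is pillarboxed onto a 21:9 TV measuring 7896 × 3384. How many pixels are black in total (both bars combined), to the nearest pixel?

Since 1.250 < 2.333, the scan is height-limited.
The scan is 3384 × 5/4 ≈ 4230.0000 px wide.
7896 − 4230.0000 = 3666.0000 px of bars.
Bar area = 3666.0000 × 3384 ≈ 12405744 px.

12405744 pixels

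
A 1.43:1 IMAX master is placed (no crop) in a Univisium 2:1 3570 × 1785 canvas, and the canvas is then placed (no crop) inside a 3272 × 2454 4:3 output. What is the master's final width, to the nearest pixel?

2339 px

1.43:1 IMAX in 3570×1785: fills the height, so the master is 2552.55 × 1785.00.
Univisium 2:1 in 3272×2454: fills the width, so the intermediate becomes 3272.00 × 1636.00 — a scale of ×0.9165.
So the master's width is 2552.55 × 0.9165 ≈ 2339.48.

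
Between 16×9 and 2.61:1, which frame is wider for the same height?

2.61:1

16×9 = 1.778 and 2.61; 2.61 > 1.778.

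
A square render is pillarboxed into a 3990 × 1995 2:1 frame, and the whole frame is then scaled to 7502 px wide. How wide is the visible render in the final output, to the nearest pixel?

Fitted into 3990×1995, the render spans the height; its width is 1995 × 1/1 ≈ 1995.00 px.
Resizing to 7502 px wide multiplies everything by 1.8802: 1995.00 → 3751.00 px.

3751 px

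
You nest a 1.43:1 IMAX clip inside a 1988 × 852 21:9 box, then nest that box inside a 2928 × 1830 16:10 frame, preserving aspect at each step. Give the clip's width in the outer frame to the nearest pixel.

1794 px

1.43:1 IMAX in 1988×852: fills the height, so the clip is 1218.36 × 852.00.
21:9 in 2928×1830: fills the width, so the intermediate becomes 2928.00 × 1254.86 — a scale of ×1.4728.
The clip scales with it: width 1218.36 × 1.4728 ≈ 1794.45.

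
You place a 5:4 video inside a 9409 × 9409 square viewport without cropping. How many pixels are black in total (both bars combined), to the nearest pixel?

17705856 pixels

5:4 (1.250) > square (1.000), so the video fills the width.
The video is 9409 × 4/5 ≈ 7527.2000 px tall.
Leftover height: 9409 − 7527.2000 = 1881.8000 px.
Bar area = 1881.8000 × 9409 ≈ 17705856 px.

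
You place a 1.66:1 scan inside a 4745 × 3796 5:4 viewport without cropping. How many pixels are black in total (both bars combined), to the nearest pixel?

1.66:1 is wider than 5:4, so it spans the full width.
Content height = 4745 / 1.660 ≈ 2858.4337 px.
Black = 3796 − 2858.4337 = 937.5663 px.
Bar area = 937.5663 × 4745 ≈ 4448752 px.

4448752 pixels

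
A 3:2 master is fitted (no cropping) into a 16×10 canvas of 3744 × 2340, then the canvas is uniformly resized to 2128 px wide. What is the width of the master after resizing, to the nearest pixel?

Fitted into 3744×2340, the master spans the height; its width is 2340 × 3/2 ≈ 3510.00 px.
Resizing to 2128 px wide multiplies everything by 0.5684: 3510.00 → 1995.00 px.

1995 px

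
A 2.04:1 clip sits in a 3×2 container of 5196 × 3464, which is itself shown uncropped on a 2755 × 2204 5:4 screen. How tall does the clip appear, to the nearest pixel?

2.04:1 in 5196×3464: fills the width, so the clip is 5196.00 × 2547.06.
3×2 in 2755×2204: fills the width, so the intermediate becomes 2755.00 × 1836.67 — a scale of ×0.5302.
Applying the same ×0.5302: 2547.06 → 1350.49.

1350 px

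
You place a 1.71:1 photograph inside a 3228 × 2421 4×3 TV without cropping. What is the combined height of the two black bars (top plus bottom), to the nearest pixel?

533 px

1.71:1 (1.710) > 4×3 (1.333), so the photograph fills the width.
The photograph is 3228 / 1.710 ≈ 1887.72 px tall.
2421 − 1887.72 = 533.28 px of bars.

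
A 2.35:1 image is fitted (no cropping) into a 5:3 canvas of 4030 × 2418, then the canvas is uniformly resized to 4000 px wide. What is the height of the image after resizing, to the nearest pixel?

At 4030×2418 the image is width-limited, so height = 4030 / 2.350 ≈ 1714.89 px.
Resizing to 4000 px wide multiplies everything by 0.9926: 1714.89 → 1702.13 px.

1702 px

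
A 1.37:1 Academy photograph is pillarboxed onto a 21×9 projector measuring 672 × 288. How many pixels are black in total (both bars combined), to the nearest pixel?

Since 1.370 < 2.333, the photograph is height-limited.
Content width = 288 × 1.370 ≈ 394.5600 px.
672 − 394.5600 = 277.4400 px of bars.
Bar area = 277.4400 × 288 ≈ 79903 px.

79903 pixels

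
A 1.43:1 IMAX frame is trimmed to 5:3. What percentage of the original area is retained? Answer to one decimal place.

5:3 is wider than 1.43:1 IMAX, so the crop keeps the full width and trims the height.
Area ratio = (1.430)/(1.667) = 85.80% retained.

85.8%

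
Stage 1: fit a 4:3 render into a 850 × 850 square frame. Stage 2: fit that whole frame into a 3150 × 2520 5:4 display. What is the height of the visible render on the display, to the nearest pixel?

1890 px

First fit — 4:3 into 850×850 spans the width: 850.00 × 637.50.
The square canvas is height-limited in 3150×2520, giving 2520.00 × 2520.00; scale factor 2.9647.
The render scales with it: height 637.50 × 2.9647 ≈ 1890.00.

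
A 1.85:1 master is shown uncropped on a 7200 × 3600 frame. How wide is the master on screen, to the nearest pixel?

Since 1.850 < 2.000, the master is height-limited.
That makes the image 6660.00 px wide (3600 × 1.850).

6660 px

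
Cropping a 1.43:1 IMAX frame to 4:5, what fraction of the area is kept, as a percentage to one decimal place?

4:5 is narrower than 1.43:1 IMAX, so the crop keeps the full height and trims the width.
Fraction kept = (0.800)/(1.430) ≈ 55.94%.

55.9%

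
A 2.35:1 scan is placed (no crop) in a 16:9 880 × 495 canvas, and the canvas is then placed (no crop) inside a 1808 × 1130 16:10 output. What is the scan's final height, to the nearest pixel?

2.35:1 in 880×495: fills the width, so the scan is 880.00 × 374.47.
The 16:9 canvas is width-limited in 1808×1130, giving 1808.00 × 1017.00; scale factor 2.0545.
The scan scales with it: height 374.47 × 2.0545 ≈ 769.36.

769 px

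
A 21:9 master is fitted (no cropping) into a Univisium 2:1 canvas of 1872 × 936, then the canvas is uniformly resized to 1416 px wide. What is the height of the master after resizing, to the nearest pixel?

Fitted into 1872×936, the master spans the width; its height is 1872 × 9/21 ≈ 802.29 px.
Resizing to 1416 px wide multiplies everything by 0.7564: 802.29 → 606.86 px.

607 px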